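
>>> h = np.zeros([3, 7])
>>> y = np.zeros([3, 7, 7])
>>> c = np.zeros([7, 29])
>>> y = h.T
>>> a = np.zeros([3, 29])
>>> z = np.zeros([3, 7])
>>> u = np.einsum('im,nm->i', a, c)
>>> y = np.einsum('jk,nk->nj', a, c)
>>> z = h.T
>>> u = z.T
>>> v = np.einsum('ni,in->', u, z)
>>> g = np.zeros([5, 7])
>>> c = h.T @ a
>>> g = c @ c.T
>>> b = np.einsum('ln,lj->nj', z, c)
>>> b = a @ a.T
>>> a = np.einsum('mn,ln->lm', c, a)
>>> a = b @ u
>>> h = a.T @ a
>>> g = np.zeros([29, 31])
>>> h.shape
(7, 7)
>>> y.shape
(7, 3)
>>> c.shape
(7, 29)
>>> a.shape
(3, 7)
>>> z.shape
(7, 3)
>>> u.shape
(3, 7)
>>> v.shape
()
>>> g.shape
(29, 31)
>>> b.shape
(3, 3)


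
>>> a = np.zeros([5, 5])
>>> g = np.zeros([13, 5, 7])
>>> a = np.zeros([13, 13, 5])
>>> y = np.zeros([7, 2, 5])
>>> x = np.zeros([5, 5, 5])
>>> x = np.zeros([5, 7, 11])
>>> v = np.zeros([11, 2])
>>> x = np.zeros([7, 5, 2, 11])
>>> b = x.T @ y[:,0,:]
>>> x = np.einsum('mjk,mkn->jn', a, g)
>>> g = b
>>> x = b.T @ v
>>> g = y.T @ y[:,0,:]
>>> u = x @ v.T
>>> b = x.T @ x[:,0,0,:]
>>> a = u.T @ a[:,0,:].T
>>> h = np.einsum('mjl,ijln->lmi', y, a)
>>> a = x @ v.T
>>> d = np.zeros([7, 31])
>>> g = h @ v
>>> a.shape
(5, 5, 2, 11)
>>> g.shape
(5, 7, 2)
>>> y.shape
(7, 2, 5)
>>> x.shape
(5, 5, 2, 2)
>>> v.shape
(11, 2)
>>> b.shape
(2, 2, 5, 2)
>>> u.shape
(5, 5, 2, 11)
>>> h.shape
(5, 7, 11)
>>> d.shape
(7, 31)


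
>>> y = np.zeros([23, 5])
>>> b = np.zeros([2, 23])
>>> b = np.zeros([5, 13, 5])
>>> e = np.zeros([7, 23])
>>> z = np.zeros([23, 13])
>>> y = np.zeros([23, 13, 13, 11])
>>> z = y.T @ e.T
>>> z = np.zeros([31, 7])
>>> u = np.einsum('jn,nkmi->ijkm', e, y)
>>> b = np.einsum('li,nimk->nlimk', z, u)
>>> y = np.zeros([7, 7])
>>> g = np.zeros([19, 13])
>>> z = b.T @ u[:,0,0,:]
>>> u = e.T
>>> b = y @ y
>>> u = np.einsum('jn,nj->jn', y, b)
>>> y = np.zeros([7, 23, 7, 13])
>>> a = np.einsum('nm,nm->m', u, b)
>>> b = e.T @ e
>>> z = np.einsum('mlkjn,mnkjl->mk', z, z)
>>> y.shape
(7, 23, 7, 13)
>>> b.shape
(23, 23)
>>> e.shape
(7, 23)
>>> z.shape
(13, 7)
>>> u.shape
(7, 7)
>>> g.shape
(19, 13)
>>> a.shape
(7,)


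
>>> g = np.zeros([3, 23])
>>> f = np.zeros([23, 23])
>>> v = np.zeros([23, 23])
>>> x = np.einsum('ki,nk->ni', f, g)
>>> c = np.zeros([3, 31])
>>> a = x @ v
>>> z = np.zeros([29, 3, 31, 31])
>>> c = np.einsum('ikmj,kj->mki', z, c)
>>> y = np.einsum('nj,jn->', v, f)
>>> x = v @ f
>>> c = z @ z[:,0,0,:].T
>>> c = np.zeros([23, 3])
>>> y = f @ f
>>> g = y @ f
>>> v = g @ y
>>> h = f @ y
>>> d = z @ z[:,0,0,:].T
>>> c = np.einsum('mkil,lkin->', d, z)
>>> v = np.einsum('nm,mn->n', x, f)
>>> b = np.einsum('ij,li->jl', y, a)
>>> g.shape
(23, 23)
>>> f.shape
(23, 23)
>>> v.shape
(23,)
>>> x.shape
(23, 23)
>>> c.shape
()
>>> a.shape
(3, 23)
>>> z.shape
(29, 3, 31, 31)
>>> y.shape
(23, 23)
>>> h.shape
(23, 23)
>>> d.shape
(29, 3, 31, 29)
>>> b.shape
(23, 3)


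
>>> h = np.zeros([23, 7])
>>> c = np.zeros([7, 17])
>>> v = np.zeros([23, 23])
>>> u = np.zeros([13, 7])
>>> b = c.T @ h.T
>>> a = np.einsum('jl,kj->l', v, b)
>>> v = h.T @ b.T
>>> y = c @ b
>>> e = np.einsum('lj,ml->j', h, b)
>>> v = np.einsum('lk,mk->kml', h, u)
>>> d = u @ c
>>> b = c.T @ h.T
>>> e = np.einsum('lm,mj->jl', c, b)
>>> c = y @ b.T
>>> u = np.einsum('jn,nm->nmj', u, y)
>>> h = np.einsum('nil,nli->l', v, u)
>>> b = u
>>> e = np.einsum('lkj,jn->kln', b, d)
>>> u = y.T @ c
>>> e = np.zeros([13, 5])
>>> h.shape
(23,)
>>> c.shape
(7, 17)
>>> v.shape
(7, 13, 23)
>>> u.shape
(23, 17)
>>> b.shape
(7, 23, 13)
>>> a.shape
(23,)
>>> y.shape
(7, 23)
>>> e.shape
(13, 5)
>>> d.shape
(13, 17)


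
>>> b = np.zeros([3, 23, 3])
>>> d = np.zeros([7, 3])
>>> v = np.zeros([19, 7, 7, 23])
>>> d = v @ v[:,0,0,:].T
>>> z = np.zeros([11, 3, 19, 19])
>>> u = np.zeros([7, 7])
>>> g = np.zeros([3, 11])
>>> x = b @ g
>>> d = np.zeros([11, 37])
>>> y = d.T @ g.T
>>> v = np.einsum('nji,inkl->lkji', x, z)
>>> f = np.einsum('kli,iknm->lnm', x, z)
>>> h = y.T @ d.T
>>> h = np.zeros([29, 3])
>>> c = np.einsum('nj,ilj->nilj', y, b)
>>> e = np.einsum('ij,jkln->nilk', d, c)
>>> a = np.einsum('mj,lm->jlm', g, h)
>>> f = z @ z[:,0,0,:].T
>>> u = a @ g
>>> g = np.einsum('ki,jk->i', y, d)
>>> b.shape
(3, 23, 3)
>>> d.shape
(11, 37)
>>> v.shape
(19, 19, 23, 11)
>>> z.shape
(11, 3, 19, 19)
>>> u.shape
(11, 29, 11)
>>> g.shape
(3,)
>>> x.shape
(3, 23, 11)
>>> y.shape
(37, 3)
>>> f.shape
(11, 3, 19, 11)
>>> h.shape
(29, 3)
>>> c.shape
(37, 3, 23, 3)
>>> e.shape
(3, 11, 23, 3)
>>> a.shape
(11, 29, 3)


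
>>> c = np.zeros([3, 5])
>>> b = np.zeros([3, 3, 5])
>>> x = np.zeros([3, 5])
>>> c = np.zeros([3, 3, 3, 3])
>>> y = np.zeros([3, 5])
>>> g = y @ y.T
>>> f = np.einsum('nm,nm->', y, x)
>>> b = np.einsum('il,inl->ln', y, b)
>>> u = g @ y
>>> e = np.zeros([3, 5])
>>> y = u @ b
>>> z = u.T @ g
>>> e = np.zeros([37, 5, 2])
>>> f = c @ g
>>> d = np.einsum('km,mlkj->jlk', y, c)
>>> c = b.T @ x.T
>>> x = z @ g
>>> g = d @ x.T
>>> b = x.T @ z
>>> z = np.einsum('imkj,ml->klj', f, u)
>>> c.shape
(3, 3)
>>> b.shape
(3, 3)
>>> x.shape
(5, 3)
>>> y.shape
(3, 3)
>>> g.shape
(3, 3, 5)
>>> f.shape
(3, 3, 3, 3)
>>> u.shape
(3, 5)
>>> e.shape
(37, 5, 2)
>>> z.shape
(3, 5, 3)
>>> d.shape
(3, 3, 3)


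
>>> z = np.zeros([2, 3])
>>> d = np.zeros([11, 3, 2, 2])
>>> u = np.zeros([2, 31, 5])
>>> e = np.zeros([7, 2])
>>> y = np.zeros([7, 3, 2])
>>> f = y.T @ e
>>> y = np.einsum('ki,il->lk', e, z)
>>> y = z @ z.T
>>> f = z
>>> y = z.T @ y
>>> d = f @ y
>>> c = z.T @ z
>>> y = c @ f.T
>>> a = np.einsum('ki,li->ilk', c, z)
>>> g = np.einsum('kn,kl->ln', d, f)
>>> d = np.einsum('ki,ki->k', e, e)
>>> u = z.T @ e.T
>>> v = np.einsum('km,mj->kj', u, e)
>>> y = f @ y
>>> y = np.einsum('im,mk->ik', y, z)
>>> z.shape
(2, 3)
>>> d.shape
(7,)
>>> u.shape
(3, 7)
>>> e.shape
(7, 2)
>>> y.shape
(2, 3)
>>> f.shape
(2, 3)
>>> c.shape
(3, 3)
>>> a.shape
(3, 2, 3)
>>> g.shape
(3, 2)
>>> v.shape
(3, 2)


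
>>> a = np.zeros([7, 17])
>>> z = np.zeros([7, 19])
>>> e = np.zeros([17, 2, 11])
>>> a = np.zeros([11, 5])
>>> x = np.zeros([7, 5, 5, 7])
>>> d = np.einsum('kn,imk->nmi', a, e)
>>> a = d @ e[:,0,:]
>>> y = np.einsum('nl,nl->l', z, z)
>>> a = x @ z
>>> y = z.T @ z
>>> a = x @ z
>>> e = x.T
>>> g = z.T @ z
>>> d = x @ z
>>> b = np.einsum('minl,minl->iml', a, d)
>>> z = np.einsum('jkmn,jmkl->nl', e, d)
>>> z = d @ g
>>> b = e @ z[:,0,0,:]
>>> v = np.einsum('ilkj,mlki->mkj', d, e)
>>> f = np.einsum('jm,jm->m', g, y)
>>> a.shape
(7, 5, 5, 19)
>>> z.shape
(7, 5, 5, 19)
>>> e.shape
(7, 5, 5, 7)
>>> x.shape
(7, 5, 5, 7)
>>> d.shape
(7, 5, 5, 19)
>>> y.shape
(19, 19)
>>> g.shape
(19, 19)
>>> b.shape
(7, 5, 5, 19)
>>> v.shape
(7, 5, 19)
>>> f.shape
(19,)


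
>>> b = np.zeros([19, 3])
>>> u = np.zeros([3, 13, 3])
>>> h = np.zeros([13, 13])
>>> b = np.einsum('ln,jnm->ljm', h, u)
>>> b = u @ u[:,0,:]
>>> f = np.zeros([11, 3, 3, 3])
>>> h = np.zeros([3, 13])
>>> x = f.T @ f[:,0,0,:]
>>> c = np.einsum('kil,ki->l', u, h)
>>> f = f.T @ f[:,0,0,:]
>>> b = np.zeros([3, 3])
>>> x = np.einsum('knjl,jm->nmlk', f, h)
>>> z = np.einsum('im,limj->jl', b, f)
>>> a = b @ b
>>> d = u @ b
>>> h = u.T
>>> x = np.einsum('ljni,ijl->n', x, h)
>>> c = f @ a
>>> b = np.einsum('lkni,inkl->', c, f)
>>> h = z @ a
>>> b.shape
()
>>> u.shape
(3, 13, 3)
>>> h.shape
(3, 3)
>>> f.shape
(3, 3, 3, 3)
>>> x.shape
(3,)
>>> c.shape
(3, 3, 3, 3)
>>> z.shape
(3, 3)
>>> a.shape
(3, 3)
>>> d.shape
(3, 13, 3)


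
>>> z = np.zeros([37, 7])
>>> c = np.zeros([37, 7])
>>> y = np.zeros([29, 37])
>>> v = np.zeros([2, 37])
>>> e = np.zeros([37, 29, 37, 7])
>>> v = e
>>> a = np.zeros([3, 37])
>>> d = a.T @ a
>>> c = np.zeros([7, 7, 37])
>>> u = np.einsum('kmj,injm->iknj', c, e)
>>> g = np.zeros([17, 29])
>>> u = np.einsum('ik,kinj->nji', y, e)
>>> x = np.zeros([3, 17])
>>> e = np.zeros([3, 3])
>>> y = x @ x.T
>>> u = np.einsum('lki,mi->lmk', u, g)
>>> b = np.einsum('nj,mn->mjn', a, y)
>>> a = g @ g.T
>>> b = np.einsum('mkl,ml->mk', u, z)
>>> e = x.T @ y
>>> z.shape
(37, 7)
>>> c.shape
(7, 7, 37)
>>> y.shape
(3, 3)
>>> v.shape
(37, 29, 37, 7)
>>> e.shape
(17, 3)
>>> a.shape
(17, 17)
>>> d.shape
(37, 37)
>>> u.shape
(37, 17, 7)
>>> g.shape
(17, 29)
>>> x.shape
(3, 17)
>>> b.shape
(37, 17)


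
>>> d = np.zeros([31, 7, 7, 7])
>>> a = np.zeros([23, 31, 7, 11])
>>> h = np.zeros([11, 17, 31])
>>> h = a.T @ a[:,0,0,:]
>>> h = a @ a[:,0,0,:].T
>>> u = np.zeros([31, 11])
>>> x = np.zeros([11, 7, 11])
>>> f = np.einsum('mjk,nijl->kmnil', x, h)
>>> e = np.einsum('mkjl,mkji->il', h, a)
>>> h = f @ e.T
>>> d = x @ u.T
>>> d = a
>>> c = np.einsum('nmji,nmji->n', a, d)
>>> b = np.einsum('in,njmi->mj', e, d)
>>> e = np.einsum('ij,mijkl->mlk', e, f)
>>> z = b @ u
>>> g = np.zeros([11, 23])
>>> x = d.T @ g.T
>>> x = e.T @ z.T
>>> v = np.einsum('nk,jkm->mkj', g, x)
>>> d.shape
(23, 31, 7, 11)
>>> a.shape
(23, 31, 7, 11)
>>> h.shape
(11, 11, 23, 31, 11)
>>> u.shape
(31, 11)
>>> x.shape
(31, 23, 7)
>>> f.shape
(11, 11, 23, 31, 23)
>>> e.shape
(11, 23, 31)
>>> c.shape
(23,)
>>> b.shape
(7, 31)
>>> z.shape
(7, 11)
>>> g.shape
(11, 23)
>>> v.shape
(7, 23, 31)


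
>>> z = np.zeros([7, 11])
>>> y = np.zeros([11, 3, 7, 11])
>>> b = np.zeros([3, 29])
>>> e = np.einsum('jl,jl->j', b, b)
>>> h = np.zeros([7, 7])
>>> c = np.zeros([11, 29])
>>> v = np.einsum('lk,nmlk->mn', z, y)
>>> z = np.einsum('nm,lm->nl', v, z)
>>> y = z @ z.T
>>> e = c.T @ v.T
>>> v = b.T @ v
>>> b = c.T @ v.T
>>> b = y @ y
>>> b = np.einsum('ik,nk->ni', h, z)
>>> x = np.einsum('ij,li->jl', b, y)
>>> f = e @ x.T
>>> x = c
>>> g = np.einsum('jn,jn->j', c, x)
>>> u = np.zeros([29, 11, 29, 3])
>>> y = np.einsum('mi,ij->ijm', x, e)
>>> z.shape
(3, 7)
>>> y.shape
(29, 3, 11)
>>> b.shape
(3, 7)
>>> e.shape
(29, 3)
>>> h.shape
(7, 7)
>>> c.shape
(11, 29)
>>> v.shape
(29, 11)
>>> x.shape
(11, 29)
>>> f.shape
(29, 7)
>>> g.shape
(11,)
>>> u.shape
(29, 11, 29, 3)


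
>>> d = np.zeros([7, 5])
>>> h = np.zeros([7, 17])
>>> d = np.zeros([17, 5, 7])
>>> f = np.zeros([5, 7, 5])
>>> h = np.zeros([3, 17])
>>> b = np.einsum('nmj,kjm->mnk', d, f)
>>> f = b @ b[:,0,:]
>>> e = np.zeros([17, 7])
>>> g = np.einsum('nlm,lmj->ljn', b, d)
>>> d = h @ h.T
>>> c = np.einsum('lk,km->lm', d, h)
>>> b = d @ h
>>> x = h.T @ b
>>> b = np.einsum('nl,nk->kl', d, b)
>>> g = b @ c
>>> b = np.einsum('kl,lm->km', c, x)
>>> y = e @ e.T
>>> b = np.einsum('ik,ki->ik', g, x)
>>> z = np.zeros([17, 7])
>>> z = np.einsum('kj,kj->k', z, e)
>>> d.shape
(3, 3)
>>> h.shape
(3, 17)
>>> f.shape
(5, 17, 5)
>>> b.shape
(17, 17)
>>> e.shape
(17, 7)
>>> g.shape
(17, 17)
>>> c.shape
(3, 17)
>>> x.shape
(17, 17)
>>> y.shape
(17, 17)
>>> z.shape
(17,)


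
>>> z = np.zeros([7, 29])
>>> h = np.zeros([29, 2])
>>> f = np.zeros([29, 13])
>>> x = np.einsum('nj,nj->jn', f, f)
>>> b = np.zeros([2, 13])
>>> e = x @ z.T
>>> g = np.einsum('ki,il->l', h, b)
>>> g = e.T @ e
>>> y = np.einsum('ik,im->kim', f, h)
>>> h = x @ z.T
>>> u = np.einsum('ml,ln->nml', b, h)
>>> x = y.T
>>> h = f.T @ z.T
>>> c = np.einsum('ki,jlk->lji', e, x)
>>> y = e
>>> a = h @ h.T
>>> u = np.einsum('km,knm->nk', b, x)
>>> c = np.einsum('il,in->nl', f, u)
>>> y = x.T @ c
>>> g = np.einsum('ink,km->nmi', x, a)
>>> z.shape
(7, 29)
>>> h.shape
(13, 7)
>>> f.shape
(29, 13)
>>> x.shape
(2, 29, 13)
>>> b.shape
(2, 13)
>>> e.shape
(13, 7)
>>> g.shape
(29, 13, 2)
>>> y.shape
(13, 29, 13)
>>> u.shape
(29, 2)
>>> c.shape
(2, 13)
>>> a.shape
(13, 13)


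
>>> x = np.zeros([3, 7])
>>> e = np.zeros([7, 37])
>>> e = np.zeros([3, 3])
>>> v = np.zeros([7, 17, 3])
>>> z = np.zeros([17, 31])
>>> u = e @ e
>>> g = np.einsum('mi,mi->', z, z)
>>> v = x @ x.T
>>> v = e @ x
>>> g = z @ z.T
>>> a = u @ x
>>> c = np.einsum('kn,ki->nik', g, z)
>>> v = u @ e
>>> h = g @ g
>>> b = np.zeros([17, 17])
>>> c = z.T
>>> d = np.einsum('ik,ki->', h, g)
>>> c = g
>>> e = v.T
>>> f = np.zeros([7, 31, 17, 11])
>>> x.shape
(3, 7)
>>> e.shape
(3, 3)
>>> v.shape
(3, 3)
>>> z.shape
(17, 31)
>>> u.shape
(3, 3)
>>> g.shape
(17, 17)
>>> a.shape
(3, 7)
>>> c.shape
(17, 17)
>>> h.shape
(17, 17)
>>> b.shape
(17, 17)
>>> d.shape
()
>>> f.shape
(7, 31, 17, 11)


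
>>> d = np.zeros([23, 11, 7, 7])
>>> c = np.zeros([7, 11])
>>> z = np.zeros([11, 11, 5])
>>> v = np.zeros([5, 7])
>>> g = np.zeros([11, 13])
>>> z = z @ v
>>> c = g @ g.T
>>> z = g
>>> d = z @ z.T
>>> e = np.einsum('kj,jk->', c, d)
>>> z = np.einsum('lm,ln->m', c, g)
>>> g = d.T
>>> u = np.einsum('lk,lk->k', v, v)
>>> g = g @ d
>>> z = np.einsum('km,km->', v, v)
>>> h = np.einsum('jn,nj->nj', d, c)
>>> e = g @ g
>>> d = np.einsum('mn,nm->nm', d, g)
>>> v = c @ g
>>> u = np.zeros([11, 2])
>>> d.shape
(11, 11)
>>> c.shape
(11, 11)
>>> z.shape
()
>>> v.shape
(11, 11)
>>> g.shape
(11, 11)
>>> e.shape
(11, 11)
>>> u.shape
(11, 2)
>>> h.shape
(11, 11)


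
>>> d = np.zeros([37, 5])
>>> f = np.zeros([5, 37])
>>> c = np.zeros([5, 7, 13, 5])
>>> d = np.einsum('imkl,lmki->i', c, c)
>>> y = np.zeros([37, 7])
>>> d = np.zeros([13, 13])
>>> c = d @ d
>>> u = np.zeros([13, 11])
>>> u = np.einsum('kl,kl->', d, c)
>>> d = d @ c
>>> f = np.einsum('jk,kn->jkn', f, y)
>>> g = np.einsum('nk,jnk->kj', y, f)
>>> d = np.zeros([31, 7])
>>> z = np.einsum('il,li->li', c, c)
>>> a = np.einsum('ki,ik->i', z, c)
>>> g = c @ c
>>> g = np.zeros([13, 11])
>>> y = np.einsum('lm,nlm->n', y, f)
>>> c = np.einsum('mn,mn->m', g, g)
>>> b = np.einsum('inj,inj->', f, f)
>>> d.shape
(31, 7)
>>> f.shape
(5, 37, 7)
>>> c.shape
(13,)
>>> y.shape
(5,)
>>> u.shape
()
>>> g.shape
(13, 11)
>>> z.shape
(13, 13)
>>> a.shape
(13,)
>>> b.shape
()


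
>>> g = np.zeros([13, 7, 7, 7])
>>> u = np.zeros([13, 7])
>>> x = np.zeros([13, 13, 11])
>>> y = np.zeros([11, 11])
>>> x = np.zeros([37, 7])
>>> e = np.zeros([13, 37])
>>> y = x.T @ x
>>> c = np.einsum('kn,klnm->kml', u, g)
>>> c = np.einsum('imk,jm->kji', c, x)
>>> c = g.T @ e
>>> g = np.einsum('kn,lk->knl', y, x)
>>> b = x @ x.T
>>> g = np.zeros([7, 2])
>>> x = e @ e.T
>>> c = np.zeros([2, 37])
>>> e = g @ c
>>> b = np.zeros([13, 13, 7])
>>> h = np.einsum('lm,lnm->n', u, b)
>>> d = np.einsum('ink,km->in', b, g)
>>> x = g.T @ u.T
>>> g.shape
(7, 2)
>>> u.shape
(13, 7)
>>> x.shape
(2, 13)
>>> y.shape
(7, 7)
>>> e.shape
(7, 37)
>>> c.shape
(2, 37)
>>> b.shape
(13, 13, 7)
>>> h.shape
(13,)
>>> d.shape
(13, 13)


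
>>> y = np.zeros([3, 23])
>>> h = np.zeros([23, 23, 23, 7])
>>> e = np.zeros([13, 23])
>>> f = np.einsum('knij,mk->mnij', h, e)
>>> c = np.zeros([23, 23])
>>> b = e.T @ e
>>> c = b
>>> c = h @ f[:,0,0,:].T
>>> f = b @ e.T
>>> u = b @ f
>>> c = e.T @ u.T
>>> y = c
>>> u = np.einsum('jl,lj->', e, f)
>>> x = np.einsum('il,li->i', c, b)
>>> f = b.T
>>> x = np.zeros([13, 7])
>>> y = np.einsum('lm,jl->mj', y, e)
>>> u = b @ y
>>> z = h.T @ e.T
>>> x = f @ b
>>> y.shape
(23, 13)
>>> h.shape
(23, 23, 23, 7)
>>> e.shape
(13, 23)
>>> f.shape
(23, 23)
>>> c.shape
(23, 23)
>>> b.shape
(23, 23)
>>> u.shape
(23, 13)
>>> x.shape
(23, 23)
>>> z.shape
(7, 23, 23, 13)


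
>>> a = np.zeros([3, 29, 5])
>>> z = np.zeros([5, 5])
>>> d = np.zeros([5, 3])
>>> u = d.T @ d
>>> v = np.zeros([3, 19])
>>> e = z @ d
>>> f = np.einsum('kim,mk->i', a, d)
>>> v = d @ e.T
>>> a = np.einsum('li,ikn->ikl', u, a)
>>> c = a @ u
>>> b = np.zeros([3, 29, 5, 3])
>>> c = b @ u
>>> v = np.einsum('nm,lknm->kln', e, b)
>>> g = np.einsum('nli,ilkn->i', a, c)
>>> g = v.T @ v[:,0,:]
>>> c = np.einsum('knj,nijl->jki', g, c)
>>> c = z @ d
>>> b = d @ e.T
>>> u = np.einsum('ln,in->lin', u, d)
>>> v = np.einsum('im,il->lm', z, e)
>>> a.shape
(3, 29, 3)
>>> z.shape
(5, 5)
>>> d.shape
(5, 3)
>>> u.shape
(3, 5, 3)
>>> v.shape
(3, 5)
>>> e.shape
(5, 3)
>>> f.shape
(29,)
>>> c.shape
(5, 3)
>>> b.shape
(5, 5)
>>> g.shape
(5, 3, 5)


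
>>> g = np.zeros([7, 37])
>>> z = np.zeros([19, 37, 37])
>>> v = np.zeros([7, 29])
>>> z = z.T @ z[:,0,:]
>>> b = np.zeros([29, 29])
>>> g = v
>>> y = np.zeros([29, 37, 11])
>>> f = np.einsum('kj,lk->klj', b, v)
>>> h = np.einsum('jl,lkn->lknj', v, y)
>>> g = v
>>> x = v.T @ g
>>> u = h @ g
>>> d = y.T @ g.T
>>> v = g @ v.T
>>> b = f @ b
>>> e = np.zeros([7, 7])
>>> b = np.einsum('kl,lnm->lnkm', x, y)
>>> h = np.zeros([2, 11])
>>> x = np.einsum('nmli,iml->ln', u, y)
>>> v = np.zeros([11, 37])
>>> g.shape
(7, 29)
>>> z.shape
(37, 37, 37)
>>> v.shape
(11, 37)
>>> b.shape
(29, 37, 29, 11)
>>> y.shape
(29, 37, 11)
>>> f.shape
(29, 7, 29)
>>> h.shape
(2, 11)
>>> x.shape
(11, 29)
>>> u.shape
(29, 37, 11, 29)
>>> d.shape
(11, 37, 7)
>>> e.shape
(7, 7)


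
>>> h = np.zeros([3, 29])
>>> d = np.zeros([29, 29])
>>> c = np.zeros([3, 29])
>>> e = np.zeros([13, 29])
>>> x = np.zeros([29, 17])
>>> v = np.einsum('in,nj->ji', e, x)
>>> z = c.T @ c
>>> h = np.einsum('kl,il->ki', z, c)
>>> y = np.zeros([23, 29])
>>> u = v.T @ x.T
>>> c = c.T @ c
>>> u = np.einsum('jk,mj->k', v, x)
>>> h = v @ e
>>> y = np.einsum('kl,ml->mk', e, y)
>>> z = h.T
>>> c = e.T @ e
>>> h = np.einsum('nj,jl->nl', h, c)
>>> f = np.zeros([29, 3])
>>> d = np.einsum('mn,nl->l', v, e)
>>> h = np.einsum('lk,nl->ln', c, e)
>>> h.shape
(29, 13)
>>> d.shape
(29,)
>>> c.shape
(29, 29)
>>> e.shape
(13, 29)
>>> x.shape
(29, 17)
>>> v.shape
(17, 13)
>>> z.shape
(29, 17)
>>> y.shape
(23, 13)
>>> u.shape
(13,)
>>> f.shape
(29, 3)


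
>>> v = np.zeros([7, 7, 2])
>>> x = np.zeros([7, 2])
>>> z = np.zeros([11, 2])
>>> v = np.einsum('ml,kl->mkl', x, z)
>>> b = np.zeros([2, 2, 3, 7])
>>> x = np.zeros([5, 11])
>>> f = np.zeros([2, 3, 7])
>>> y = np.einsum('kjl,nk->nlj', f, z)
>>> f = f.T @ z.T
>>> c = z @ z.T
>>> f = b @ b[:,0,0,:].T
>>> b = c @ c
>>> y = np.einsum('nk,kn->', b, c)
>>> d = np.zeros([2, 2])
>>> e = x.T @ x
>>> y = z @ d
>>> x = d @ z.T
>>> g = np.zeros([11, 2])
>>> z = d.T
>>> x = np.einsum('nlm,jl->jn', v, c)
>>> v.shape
(7, 11, 2)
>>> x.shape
(11, 7)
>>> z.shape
(2, 2)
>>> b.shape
(11, 11)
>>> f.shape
(2, 2, 3, 2)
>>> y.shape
(11, 2)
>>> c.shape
(11, 11)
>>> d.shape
(2, 2)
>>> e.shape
(11, 11)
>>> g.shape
(11, 2)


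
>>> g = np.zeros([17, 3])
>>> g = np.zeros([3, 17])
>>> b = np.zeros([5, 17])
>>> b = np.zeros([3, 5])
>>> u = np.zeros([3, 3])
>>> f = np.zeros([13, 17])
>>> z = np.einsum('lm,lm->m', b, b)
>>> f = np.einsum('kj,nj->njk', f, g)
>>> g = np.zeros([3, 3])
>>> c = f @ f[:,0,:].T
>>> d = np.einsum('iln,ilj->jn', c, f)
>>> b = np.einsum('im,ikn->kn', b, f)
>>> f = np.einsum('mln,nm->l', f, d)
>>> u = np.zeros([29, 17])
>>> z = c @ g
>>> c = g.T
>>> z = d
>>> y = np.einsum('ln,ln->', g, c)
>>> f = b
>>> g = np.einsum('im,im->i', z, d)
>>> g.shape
(13,)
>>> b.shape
(17, 13)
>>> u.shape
(29, 17)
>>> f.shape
(17, 13)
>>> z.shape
(13, 3)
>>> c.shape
(3, 3)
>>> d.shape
(13, 3)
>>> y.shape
()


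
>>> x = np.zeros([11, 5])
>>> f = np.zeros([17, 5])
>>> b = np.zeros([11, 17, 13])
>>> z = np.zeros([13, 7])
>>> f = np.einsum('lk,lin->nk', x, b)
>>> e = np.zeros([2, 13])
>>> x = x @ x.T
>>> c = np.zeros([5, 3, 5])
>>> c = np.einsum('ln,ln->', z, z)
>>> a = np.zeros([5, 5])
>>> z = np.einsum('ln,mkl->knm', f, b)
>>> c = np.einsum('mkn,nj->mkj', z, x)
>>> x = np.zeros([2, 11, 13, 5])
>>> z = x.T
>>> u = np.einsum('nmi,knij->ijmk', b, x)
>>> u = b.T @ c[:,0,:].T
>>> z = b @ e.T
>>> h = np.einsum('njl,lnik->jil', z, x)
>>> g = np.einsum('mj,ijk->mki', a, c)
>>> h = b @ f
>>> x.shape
(2, 11, 13, 5)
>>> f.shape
(13, 5)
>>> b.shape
(11, 17, 13)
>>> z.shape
(11, 17, 2)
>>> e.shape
(2, 13)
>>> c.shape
(17, 5, 11)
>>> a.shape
(5, 5)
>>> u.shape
(13, 17, 17)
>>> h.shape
(11, 17, 5)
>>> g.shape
(5, 11, 17)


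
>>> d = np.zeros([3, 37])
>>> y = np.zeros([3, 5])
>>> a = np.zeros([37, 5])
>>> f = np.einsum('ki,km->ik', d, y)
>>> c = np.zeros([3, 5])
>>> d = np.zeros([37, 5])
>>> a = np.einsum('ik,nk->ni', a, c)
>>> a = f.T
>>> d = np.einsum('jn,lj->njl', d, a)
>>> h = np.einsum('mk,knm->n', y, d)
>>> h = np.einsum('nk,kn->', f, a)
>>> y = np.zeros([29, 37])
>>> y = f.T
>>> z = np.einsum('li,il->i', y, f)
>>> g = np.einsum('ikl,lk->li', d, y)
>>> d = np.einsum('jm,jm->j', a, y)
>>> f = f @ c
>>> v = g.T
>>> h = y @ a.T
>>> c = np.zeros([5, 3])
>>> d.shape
(3,)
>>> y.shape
(3, 37)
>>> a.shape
(3, 37)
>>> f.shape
(37, 5)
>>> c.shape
(5, 3)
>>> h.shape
(3, 3)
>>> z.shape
(37,)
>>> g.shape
(3, 5)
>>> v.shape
(5, 3)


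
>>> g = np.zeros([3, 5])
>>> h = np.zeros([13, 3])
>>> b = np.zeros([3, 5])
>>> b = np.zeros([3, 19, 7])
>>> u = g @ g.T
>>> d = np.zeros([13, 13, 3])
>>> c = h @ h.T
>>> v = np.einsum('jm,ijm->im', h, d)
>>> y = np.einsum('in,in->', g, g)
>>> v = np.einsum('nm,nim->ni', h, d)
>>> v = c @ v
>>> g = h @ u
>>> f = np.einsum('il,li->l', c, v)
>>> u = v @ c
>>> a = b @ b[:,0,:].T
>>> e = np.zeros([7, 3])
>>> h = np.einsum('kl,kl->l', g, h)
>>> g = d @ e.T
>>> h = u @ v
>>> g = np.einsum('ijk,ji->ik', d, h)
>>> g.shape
(13, 3)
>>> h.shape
(13, 13)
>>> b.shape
(3, 19, 7)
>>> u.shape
(13, 13)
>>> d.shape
(13, 13, 3)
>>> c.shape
(13, 13)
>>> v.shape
(13, 13)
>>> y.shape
()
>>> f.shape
(13,)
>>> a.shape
(3, 19, 3)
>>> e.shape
(7, 3)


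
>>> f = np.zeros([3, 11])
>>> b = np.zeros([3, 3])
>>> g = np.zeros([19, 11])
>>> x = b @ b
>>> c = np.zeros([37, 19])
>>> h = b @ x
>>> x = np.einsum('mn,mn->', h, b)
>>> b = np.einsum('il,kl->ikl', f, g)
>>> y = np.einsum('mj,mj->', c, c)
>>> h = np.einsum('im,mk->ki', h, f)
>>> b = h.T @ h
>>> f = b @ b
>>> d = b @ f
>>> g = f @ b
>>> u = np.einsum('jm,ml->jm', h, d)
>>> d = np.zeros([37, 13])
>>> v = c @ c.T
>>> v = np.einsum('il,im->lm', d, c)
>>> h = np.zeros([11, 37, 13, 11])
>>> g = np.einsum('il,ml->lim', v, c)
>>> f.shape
(3, 3)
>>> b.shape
(3, 3)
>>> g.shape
(19, 13, 37)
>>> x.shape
()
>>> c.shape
(37, 19)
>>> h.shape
(11, 37, 13, 11)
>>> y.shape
()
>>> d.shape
(37, 13)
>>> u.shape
(11, 3)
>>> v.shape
(13, 19)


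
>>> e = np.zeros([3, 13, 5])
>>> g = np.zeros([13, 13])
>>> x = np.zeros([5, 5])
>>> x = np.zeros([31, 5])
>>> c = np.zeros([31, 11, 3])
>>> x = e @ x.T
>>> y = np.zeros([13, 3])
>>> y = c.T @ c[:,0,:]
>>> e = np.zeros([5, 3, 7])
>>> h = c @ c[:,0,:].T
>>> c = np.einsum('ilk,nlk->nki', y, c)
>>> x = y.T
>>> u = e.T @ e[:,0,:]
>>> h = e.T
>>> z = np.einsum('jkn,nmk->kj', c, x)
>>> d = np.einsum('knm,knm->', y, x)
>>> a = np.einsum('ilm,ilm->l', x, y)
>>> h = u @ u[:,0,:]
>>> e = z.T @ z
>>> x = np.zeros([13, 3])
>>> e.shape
(31, 31)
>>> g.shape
(13, 13)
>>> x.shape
(13, 3)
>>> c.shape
(31, 3, 3)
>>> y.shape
(3, 11, 3)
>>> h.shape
(7, 3, 7)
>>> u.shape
(7, 3, 7)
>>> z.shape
(3, 31)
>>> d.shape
()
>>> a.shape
(11,)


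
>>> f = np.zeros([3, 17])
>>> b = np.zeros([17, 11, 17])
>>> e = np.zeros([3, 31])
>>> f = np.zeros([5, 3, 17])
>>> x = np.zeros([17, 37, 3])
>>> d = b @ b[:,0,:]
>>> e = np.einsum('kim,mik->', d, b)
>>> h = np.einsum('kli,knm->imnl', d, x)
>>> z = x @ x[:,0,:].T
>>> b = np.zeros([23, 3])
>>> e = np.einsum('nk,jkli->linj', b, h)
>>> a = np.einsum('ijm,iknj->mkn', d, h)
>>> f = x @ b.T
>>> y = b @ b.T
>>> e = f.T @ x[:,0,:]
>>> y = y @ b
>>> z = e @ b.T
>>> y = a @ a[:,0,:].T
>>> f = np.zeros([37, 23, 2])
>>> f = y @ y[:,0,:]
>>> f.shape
(17, 3, 17)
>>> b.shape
(23, 3)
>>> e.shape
(23, 37, 3)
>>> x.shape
(17, 37, 3)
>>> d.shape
(17, 11, 17)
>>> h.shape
(17, 3, 37, 11)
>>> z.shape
(23, 37, 23)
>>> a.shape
(17, 3, 37)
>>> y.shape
(17, 3, 17)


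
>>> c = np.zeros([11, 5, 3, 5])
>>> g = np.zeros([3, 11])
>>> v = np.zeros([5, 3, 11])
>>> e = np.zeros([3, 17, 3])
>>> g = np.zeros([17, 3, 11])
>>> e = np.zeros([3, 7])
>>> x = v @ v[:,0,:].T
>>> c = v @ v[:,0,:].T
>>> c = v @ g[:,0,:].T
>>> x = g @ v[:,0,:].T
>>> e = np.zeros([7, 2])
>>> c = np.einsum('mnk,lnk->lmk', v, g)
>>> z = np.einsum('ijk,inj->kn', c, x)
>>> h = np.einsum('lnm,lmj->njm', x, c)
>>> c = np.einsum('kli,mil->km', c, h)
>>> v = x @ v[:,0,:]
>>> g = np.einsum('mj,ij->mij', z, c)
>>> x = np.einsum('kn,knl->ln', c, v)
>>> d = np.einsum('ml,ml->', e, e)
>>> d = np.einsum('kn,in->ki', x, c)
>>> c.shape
(17, 3)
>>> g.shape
(11, 17, 3)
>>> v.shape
(17, 3, 11)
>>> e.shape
(7, 2)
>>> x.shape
(11, 3)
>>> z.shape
(11, 3)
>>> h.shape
(3, 11, 5)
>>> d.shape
(11, 17)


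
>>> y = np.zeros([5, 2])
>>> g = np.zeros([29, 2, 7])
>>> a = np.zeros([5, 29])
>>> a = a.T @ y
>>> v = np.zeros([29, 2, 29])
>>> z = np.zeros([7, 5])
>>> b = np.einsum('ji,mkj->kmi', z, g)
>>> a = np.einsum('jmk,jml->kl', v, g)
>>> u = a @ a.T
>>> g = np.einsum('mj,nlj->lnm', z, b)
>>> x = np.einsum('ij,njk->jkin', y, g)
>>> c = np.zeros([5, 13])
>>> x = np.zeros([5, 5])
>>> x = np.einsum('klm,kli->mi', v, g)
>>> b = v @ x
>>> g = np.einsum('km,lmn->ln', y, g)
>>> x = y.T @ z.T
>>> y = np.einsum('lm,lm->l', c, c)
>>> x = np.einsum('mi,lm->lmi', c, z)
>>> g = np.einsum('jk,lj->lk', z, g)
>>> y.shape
(5,)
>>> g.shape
(29, 5)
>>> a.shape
(29, 7)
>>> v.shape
(29, 2, 29)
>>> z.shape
(7, 5)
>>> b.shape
(29, 2, 7)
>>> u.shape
(29, 29)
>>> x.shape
(7, 5, 13)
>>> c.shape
(5, 13)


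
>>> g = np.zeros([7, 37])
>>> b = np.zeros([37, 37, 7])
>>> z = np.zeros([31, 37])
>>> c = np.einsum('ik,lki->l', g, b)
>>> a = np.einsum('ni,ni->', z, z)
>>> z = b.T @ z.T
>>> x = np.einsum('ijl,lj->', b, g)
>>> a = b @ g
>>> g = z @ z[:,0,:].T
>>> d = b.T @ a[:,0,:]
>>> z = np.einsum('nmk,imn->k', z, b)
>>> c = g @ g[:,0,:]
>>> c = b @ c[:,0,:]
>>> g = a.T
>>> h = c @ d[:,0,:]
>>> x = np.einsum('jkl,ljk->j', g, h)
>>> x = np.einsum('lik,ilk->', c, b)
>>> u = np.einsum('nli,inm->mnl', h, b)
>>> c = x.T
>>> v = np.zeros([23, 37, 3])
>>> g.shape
(37, 37, 37)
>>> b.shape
(37, 37, 7)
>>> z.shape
(31,)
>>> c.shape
()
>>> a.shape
(37, 37, 37)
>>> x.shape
()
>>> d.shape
(7, 37, 37)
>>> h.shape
(37, 37, 37)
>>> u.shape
(7, 37, 37)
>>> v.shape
(23, 37, 3)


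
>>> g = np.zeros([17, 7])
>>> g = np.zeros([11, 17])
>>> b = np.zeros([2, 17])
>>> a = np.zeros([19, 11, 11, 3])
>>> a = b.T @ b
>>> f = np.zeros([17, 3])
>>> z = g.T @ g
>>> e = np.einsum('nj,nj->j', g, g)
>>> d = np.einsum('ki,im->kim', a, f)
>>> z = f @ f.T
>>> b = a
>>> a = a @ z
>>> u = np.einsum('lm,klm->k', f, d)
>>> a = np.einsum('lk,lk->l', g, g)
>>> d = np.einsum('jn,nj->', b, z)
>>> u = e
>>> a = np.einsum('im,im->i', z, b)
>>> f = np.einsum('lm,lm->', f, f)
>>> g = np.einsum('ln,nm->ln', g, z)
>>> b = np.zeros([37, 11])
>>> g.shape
(11, 17)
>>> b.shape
(37, 11)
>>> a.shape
(17,)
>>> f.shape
()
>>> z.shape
(17, 17)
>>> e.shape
(17,)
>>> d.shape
()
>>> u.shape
(17,)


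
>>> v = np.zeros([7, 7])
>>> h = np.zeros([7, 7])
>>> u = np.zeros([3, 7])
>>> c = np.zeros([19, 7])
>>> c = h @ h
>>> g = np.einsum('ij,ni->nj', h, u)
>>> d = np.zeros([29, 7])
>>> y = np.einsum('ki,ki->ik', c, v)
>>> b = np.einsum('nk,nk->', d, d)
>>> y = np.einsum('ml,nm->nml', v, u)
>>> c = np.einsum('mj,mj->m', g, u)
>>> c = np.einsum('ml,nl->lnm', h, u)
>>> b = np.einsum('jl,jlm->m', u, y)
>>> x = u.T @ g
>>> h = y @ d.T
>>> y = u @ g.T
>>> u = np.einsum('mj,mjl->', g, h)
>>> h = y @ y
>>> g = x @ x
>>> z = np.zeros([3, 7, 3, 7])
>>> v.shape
(7, 7)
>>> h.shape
(3, 3)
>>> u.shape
()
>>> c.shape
(7, 3, 7)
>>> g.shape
(7, 7)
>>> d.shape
(29, 7)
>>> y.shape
(3, 3)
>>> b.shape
(7,)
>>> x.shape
(7, 7)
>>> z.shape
(3, 7, 3, 7)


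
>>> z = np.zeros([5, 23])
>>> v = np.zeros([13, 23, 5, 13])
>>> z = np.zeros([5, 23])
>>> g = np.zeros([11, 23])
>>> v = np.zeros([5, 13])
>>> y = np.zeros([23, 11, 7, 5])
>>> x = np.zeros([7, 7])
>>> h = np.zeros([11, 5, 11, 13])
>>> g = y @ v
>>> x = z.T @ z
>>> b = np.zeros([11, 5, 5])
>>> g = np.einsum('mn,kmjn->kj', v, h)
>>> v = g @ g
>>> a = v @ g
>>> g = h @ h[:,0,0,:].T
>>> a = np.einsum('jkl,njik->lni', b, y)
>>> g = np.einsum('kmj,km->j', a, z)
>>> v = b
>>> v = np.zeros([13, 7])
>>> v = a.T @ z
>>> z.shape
(5, 23)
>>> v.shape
(7, 23, 23)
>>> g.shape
(7,)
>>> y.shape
(23, 11, 7, 5)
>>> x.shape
(23, 23)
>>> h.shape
(11, 5, 11, 13)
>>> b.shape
(11, 5, 5)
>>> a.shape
(5, 23, 7)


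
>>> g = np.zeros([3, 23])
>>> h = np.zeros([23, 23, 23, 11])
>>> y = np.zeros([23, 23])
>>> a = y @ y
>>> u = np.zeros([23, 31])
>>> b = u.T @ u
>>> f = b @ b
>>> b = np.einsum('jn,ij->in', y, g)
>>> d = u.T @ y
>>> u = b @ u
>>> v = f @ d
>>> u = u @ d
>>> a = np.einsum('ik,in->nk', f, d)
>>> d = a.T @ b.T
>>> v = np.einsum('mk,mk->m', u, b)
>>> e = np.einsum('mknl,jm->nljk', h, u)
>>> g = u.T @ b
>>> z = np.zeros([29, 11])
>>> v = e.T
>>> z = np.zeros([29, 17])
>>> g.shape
(23, 23)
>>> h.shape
(23, 23, 23, 11)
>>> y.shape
(23, 23)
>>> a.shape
(23, 31)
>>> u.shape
(3, 23)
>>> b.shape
(3, 23)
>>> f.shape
(31, 31)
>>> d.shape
(31, 3)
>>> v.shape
(23, 3, 11, 23)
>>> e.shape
(23, 11, 3, 23)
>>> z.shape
(29, 17)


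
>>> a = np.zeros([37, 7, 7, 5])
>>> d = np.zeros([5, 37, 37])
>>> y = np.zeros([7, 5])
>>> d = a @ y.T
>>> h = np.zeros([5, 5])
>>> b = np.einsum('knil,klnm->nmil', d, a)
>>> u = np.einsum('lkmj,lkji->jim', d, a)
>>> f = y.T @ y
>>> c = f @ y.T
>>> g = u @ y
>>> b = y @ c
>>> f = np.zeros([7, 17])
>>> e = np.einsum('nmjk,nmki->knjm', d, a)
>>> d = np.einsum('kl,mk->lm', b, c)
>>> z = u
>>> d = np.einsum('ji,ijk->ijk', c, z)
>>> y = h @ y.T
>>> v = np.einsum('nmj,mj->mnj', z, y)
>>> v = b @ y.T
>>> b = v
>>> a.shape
(37, 7, 7, 5)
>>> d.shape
(7, 5, 7)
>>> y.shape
(5, 7)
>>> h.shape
(5, 5)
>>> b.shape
(7, 5)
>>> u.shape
(7, 5, 7)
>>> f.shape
(7, 17)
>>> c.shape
(5, 7)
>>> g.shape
(7, 5, 5)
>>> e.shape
(7, 37, 7, 7)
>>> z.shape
(7, 5, 7)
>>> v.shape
(7, 5)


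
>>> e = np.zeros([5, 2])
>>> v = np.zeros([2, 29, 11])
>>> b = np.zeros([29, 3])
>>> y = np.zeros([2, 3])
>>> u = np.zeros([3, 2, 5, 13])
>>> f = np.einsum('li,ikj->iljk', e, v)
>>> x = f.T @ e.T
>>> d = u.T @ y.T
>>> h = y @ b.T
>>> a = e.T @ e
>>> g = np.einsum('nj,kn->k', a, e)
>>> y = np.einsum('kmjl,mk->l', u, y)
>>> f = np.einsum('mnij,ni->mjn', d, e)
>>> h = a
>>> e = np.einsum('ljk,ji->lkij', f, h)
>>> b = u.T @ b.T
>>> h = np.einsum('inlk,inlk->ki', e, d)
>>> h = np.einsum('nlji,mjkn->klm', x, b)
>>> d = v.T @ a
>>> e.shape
(13, 5, 2, 2)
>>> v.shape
(2, 29, 11)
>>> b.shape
(13, 5, 2, 29)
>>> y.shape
(13,)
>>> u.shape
(3, 2, 5, 13)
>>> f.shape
(13, 2, 5)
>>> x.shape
(29, 11, 5, 5)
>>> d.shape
(11, 29, 2)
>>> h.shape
(2, 11, 13)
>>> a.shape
(2, 2)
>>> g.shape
(5,)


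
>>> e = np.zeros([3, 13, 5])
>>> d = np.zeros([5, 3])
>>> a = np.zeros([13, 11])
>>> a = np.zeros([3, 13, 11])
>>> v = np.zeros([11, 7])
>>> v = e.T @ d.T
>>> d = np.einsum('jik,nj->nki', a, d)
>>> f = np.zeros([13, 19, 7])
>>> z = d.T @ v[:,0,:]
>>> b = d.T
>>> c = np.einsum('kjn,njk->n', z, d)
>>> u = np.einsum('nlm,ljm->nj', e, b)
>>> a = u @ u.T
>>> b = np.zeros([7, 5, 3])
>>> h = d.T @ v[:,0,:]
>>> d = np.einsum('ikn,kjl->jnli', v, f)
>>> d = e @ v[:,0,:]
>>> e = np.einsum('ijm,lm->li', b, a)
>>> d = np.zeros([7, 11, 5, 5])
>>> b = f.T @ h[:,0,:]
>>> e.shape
(3, 7)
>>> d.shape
(7, 11, 5, 5)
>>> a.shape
(3, 3)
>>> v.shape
(5, 13, 5)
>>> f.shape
(13, 19, 7)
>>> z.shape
(13, 11, 5)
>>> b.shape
(7, 19, 5)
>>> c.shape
(5,)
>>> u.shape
(3, 11)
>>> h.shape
(13, 11, 5)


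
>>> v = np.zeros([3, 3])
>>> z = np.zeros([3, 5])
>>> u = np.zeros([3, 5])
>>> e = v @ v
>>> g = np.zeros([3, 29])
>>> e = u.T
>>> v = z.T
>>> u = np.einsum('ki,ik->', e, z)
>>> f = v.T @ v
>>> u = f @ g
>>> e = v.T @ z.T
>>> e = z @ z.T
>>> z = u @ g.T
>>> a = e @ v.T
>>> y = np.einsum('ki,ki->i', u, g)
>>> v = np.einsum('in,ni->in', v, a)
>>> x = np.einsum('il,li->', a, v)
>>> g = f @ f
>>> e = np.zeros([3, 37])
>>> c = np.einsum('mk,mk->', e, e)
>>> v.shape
(5, 3)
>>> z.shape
(3, 3)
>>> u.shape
(3, 29)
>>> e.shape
(3, 37)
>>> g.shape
(3, 3)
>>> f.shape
(3, 3)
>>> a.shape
(3, 5)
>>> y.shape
(29,)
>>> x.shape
()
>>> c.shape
()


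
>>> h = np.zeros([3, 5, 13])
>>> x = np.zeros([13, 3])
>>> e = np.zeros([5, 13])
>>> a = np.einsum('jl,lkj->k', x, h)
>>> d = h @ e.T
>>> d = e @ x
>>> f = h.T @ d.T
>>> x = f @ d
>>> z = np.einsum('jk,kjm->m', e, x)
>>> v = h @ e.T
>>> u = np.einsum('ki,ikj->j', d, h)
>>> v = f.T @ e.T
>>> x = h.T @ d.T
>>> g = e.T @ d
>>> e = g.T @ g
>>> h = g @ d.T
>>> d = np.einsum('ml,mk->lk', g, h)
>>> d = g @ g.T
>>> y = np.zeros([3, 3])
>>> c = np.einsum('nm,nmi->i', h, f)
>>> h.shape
(13, 5)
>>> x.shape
(13, 5, 5)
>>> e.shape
(3, 3)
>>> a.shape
(5,)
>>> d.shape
(13, 13)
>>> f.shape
(13, 5, 5)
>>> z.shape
(3,)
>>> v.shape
(5, 5, 5)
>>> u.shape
(13,)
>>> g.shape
(13, 3)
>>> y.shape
(3, 3)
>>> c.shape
(5,)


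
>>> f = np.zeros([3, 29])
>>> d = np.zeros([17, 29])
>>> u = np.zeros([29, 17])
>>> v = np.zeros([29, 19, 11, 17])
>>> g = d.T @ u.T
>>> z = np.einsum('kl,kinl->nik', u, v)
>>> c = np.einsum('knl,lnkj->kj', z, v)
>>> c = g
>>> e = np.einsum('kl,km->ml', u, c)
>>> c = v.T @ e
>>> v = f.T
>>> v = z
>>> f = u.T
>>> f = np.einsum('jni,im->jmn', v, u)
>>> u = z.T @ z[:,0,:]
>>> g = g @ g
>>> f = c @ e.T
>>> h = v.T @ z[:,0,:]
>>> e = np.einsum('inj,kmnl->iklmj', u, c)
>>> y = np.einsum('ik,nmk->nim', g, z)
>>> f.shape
(17, 11, 19, 29)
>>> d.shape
(17, 29)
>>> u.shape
(29, 19, 29)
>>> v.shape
(11, 19, 29)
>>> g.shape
(29, 29)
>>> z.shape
(11, 19, 29)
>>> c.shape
(17, 11, 19, 17)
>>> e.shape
(29, 17, 17, 11, 29)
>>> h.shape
(29, 19, 29)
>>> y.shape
(11, 29, 19)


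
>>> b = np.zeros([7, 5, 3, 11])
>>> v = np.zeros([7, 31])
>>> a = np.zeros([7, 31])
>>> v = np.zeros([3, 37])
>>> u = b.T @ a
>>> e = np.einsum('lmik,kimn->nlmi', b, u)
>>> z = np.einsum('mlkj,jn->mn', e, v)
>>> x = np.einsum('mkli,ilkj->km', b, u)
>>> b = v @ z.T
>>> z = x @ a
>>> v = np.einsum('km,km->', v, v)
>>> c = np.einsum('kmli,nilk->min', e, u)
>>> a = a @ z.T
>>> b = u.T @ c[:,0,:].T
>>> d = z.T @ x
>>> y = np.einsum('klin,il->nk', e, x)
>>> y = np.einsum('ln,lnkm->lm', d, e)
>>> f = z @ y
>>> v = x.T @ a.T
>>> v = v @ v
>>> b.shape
(31, 5, 3, 7)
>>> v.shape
(7, 7)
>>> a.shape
(7, 5)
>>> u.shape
(11, 3, 5, 31)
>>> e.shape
(31, 7, 5, 3)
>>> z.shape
(5, 31)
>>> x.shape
(5, 7)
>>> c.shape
(7, 3, 11)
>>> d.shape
(31, 7)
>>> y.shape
(31, 3)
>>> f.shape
(5, 3)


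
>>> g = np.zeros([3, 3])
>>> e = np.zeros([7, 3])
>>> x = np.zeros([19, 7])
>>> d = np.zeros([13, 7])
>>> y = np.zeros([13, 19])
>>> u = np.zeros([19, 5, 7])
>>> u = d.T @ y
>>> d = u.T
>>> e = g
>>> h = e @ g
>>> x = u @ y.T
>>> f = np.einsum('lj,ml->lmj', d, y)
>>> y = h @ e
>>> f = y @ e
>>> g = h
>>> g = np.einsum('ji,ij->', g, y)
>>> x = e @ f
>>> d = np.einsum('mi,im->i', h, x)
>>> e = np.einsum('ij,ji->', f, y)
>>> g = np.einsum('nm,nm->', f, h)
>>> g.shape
()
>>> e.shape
()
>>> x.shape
(3, 3)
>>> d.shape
(3,)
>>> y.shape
(3, 3)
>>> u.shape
(7, 19)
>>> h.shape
(3, 3)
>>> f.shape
(3, 3)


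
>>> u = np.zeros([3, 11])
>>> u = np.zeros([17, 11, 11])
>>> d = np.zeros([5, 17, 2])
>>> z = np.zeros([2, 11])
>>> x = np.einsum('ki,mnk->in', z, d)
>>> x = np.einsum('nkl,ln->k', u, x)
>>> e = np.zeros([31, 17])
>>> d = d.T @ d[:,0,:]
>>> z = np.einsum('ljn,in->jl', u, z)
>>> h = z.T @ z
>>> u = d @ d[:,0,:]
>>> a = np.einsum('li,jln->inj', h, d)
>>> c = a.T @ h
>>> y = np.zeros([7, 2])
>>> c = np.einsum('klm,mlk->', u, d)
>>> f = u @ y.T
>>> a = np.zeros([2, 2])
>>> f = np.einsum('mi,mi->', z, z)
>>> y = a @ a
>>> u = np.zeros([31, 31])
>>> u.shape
(31, 31)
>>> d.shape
(2, 17, 2)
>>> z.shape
(11, 17)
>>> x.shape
(11,)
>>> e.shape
(31, 17)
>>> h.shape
(17, 17)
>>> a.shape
(2, 2)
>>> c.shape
()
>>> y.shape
(2, 2)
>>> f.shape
()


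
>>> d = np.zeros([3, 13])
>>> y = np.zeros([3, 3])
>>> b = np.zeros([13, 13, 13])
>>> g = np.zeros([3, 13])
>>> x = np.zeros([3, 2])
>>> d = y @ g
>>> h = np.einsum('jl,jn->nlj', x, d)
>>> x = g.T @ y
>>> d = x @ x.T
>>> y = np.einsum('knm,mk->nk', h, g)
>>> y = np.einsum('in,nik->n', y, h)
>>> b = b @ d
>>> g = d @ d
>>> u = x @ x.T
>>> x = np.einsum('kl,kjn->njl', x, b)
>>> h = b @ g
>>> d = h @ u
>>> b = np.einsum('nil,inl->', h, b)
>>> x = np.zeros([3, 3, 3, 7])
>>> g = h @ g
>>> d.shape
(13, 13, 13)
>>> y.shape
(13,)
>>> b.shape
()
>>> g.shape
(13, 13, 13)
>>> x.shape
(3, 3, 3, 7)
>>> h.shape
(13, 13, 13)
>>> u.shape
(13, 13)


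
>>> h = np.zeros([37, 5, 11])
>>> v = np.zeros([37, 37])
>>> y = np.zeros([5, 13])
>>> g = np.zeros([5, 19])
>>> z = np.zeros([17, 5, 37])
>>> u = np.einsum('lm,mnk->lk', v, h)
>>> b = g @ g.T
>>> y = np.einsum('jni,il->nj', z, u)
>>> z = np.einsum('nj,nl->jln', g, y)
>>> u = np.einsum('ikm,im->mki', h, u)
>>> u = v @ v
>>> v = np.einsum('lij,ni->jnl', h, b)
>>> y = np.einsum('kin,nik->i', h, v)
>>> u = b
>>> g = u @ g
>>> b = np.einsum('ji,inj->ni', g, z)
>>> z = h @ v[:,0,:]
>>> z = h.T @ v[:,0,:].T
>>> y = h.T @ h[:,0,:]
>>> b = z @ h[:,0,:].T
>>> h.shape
(37, 5, 11)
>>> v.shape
(11, 5, 37)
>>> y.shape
(11, 5, 11)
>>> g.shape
(5, 19)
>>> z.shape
(11, 5, 11)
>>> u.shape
(5, 5)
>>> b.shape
(11, 5, 37)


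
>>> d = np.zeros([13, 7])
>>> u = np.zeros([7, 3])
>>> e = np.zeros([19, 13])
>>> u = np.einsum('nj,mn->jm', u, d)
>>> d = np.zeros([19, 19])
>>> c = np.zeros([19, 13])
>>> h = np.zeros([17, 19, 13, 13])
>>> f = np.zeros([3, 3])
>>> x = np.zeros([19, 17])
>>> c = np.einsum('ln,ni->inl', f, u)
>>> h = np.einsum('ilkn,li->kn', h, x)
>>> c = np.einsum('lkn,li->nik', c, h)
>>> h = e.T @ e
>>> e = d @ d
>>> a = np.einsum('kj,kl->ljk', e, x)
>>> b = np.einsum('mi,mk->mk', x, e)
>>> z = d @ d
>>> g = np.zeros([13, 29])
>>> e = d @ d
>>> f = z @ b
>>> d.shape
(19, 19)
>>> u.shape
(3, 13)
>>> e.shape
(19, 19)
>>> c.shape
(3, 13, 3)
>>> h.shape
(13, 13)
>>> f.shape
(19, 19)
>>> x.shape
(19, 17)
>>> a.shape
(17, 19, 19)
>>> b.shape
(19, 19)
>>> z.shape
(19, 19)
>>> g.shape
(13, 29)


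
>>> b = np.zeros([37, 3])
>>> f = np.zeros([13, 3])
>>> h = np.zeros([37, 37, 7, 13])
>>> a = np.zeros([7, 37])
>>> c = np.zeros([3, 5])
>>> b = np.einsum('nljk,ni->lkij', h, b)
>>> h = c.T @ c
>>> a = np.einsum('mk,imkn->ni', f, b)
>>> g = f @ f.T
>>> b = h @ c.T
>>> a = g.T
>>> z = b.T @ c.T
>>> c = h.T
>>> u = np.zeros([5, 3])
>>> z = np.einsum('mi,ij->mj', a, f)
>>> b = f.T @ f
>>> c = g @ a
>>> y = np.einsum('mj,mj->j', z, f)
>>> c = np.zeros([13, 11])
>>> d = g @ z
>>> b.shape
(3, 3)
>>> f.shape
(13, 3)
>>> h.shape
(5, 5)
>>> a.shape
(13, 13)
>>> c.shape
(13, 11)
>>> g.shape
(13, 13)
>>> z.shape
(13, 3)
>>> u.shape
(5, 3)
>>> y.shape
(3,)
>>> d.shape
(13, 3)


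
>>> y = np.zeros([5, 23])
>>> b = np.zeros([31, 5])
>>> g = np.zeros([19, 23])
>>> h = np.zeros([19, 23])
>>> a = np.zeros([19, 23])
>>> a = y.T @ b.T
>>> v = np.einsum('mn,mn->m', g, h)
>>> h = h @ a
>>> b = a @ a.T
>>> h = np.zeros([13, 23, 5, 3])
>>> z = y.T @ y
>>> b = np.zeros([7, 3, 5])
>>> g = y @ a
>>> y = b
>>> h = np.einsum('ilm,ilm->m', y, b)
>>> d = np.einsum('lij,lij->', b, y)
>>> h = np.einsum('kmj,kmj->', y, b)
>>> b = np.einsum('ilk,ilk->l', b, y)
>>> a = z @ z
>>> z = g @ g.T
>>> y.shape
(7, 3, 5)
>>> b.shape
(3,)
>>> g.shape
(5, 31)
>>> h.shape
()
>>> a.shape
(23, 23)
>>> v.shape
(19,)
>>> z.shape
(5, 5)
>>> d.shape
()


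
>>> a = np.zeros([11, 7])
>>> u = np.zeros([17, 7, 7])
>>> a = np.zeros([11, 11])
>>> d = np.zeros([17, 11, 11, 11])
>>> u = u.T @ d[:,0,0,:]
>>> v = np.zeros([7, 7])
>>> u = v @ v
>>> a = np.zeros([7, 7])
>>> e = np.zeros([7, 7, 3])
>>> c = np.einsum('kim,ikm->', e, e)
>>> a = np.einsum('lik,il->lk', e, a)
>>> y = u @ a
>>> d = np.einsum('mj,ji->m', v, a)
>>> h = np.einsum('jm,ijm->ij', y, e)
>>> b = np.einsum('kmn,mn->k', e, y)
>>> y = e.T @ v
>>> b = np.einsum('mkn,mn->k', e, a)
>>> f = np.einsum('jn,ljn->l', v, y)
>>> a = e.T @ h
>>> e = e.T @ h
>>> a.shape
(3, 7, 7)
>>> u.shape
(7, 7)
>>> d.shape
(7,)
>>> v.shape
(7, 7)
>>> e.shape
(3, 7, 7)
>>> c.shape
()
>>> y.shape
(3, 7, 7)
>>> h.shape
(7, 7)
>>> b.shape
(7,)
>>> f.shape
(3,)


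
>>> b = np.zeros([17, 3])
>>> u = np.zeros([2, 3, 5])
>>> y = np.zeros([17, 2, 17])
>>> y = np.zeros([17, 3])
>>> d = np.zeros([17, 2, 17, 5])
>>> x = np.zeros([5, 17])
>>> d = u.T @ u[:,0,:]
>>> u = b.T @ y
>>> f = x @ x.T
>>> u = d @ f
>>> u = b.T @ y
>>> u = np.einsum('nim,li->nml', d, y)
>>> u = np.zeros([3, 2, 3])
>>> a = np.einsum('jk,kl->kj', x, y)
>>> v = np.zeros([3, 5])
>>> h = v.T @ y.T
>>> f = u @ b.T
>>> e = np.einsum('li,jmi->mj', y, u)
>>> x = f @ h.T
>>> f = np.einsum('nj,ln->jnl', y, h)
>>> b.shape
(17, 3)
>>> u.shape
(3, 2, 3)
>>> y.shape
(17, 3)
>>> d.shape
(5, 3, 5)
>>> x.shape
(3, 2, 5)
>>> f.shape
(3, 17, 5)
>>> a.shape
(17, 5)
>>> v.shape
(3, 5)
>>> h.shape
(5, 17)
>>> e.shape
(2, 3)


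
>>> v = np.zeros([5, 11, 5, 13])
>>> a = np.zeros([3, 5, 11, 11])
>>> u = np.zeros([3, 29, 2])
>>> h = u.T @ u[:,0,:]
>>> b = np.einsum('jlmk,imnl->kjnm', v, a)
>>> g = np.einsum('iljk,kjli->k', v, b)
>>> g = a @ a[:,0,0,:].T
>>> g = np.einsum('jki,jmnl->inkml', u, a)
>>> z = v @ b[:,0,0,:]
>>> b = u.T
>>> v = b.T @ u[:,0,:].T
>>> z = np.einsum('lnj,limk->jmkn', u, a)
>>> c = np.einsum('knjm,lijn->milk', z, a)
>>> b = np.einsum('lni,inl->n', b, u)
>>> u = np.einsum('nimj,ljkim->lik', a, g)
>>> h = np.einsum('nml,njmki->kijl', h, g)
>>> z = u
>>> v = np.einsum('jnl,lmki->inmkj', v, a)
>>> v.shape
(11, 29, 5, 11, 3)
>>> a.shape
(3, 5, 11, 11)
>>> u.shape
(2, 5, 29)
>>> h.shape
(5, 11, 11, 2)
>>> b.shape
(29,)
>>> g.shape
(2, 11, 29, 5, 11)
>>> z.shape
(2, 5, 29)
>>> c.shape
(29, 5, 3, 2)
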